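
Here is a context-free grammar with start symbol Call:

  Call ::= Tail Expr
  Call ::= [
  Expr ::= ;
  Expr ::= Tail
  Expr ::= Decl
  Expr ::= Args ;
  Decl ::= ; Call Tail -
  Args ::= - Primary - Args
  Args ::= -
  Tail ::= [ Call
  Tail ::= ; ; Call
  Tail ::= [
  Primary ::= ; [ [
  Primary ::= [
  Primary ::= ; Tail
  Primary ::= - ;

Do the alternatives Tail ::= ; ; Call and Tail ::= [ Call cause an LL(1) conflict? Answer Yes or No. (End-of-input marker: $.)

No

FIRST(; ; Call) = { ; } and FIRST([ Call) = { [ }.
The FIRST sets are disjoint and neither alternative is nullable — no conflict.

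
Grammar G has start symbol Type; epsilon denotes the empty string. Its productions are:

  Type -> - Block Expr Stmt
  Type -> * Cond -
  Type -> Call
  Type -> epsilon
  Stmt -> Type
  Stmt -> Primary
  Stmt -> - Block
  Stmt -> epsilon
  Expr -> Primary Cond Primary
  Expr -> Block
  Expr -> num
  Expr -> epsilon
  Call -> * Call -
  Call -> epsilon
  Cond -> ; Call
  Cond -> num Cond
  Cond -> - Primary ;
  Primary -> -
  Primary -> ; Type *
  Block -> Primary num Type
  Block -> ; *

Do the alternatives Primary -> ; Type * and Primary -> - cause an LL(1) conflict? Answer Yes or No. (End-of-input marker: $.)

FIRST(; Type *) = { ; } and FIRST(-) = { - }.
The FIRST sets are disjoint and neither alternative is nullable — no conflict.

No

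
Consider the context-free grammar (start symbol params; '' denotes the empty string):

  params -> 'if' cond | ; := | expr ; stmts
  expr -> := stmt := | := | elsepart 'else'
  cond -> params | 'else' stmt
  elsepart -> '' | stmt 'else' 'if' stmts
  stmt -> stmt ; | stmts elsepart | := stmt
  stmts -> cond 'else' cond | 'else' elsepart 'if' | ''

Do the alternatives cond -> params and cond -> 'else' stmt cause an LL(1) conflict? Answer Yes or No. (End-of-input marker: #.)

Yes

FIRST(params) = { 'else', 'if', :=, ; } and FIRST('else' stmt) = { 'else' }.
Both contain 'else', so the two alternatives are not disjoint — LL(1) conflict.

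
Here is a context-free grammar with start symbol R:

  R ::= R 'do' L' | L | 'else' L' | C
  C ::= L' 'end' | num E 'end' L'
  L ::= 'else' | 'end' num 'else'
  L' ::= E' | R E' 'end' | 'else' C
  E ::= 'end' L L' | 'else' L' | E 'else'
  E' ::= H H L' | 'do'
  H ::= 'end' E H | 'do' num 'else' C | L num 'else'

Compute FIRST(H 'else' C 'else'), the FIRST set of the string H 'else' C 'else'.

{ 'do', 'else', 'end' }

Add FIRST(H) = { 'do', 'else', 'end' }; H is not nullable, stop.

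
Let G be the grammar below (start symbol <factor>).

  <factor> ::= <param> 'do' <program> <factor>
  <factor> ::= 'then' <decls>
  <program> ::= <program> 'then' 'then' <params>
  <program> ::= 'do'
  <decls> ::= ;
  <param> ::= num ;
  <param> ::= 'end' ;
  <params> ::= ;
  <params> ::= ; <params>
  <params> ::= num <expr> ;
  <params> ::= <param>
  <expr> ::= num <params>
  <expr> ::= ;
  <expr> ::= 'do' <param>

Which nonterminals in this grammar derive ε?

No nonterminal has an empty production or an RHS whose symbols are all nullable.

{ } (none)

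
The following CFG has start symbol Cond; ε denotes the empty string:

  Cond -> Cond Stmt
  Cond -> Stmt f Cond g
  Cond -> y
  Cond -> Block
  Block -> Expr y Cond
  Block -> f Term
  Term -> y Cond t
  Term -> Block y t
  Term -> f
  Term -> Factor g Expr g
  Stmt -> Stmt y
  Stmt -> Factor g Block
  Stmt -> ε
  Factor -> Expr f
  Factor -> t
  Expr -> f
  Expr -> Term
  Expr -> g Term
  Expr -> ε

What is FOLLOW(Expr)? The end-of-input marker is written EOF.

In Block -> Expr y Cond: add FIRST(y Cond) = { y }.
In Term -> Factor g Expr g: add FIRST(g) = { g }.
In Factor -> Expr f: add FIRST(f) = { f }.
Union: FOLLOW(Expr) = { f, g, y }.

{ f, g, y }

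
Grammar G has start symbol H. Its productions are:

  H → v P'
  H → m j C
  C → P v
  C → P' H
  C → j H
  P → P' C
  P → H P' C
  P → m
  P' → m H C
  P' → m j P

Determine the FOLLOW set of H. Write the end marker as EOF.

{ EOF, j, m, v }

H is the start symbol, so EOF ∈ FOLLOW(H).
In C → P' H: H is at the end, add FOLLOW(C) = { EOF, j, m, v }.
In C → j H: H is at the end, add FOLLOW(C) = { EOF, j, m, v }.
In P → H P' C: add FIRST(P' C) = { m }.
In P' → m H C: add FIRST(C) = { j, m, v }.
Union: FOLLOW(H) = { EOF, j, m, v }.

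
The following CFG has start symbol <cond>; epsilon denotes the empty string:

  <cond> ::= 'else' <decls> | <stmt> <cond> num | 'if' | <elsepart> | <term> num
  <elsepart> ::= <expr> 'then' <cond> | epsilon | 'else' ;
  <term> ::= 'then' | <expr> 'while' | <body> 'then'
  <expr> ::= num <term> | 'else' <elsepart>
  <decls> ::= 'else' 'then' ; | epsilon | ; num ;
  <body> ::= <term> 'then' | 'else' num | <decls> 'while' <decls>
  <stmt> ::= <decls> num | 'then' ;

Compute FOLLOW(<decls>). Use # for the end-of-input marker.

{ #, 'then', 'while', num }

In <cond> ::= 'else' <decls>: <decls> is at the end, add FOLLOW(<cond>) = { #, 'then', 'while', num }.
In <body> ::= <decls> 'while' <decls>: add FIRST('while' <decls>) = { 'while' }.
In <body> ::= <decls> 'while' <decls>: <decls> is at the end, add FOLLOW(<body>) = { 'then' }.
In <stmt> ::= <decls> num: add FIRST(num) = { num }.
Union: FOLLOW(<decls>) = { #, 'then', 'while', num }.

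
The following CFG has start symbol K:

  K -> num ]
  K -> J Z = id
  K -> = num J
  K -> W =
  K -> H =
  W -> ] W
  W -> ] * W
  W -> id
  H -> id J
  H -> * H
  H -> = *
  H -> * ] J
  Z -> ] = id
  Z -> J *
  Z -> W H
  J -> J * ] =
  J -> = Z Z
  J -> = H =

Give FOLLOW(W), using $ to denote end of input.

{ *, =, id }

In K -> W =: add FIRST(=) = { = }.
In W -> ] W: W is at the end, add FOLLOW(W) = { *, =, id }.
In W -> ] * W: W is at the end, add FOLLOW(W) = { *, =, id }.
In Z -> W H: add FIRST(H) = { *, =, id }.
Union: FOLLOW(W) = { *, =, id }.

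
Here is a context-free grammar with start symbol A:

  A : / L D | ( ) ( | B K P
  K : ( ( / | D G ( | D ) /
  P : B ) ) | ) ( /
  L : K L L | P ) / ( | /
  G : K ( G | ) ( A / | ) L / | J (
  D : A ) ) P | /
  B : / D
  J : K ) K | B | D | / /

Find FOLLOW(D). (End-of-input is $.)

{ $, (, ), / }

In A : / L D: D is at the end, add FOLLOW(A) = { $, ), / }.
In K : D G (: add FIRST(G () = { (, ), / }.
In K : D ) /: add FIRST() /) = { ) }.
In B : / D: D is at the end, add FOLLOW(B) = { (, ), / }.
In J : D: D is at the end, add FOLLOW(J) = { ( }.
Union: FOLLOW(D) = { $, (, ), / }.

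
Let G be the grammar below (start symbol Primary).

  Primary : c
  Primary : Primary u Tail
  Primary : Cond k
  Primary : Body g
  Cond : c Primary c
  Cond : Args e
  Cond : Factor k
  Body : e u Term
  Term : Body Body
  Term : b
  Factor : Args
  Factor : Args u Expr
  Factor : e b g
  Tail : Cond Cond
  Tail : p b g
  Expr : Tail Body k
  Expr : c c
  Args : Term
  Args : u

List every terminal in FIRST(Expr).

From Expr : Tail Body k: add FIRST(Tail) = { b, c, e, p, u }.
Expr : c c contributes {c}.
Union: FIRST(Expr) = { b, c, e, p, u }.

{ b, c, e, p, u }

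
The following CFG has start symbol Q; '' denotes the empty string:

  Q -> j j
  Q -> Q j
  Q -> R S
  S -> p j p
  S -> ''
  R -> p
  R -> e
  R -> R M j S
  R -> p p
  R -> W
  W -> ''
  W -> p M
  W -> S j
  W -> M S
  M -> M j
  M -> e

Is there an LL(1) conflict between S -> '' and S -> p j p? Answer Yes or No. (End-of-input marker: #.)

Yes

FIRST('') = { '' } and FIRST(p j p) = { p }.
The first alternative is nullable and FOLLOW(S) = { #, e, j, p } shares p with FIRST of the second — conflict.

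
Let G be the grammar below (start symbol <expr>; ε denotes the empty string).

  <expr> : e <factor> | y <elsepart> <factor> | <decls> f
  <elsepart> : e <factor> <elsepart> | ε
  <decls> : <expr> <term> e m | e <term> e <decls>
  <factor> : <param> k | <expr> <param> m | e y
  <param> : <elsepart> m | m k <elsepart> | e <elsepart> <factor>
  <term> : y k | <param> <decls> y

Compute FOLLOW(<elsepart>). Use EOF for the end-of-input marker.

{ e, k, m, y }

In <expr> : y <elsepart> <factor>: add FIRST(<factor>) = { e, m, y }.
In <elsepart> : e <factor> <elsepart>: <elsepart> is at the end, add FOLLOW(<elsepart>) = { e, k, m, y }.
In <param> : <elsepart> m: add FIRST(m) = { m }.
In <param> : m k <elsepart>: <elsepart> is at the end, add FOLLOW(<param>) = { e, k, m, y }.
In <param> : e <elsepart> <factor>: add FIRST(<factor>) = { e, m, y }.
Union: FOLLOW(<elsepart>) = { e, k, m, y }.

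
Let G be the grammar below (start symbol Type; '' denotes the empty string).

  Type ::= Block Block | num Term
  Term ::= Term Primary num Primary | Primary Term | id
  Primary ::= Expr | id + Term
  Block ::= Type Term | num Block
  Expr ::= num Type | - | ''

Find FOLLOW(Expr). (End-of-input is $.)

{ $, -, id, num }

In Primary ::= Expr: Expr is at the end, add FOLLOW(Primary) = { $, -, id, num }.
Union: FOLLOW(Expr) = { $, -, id, num }.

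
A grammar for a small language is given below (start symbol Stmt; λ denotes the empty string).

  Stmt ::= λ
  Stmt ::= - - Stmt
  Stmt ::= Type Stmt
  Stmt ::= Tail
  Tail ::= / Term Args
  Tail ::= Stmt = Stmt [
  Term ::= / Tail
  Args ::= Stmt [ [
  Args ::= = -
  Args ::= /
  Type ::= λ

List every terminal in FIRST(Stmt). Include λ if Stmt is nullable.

Stmt ::= λ contributes λ.
Stmt ::= - - Stmt contributes {-}.
From Stmt ::= Type Stmt: Type, Stmt nullable, take FIRST(Type) ∪ FIRST(Stmt) = { -, /, = }; also λ since the whole RHS is nullable.
From Stmt ::= Tail: add FIRST(Tail) = { -, /, = }.
Union: FIRST(Stmt) = { -, /, =, λ }.

{ -, /, =, λ }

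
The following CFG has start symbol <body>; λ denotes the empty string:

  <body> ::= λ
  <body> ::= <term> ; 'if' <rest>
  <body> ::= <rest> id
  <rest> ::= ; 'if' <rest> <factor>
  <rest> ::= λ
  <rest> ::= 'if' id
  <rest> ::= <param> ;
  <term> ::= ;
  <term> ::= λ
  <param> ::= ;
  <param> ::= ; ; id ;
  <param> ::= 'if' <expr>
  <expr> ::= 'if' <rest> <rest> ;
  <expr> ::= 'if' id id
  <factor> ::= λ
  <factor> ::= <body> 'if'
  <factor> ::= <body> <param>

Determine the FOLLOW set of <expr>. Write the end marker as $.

In <param> ::= 'if' <expr>: <expr> is at the end, add FOLLOW(<param>) = { $, 'if', ;, id }.
Union: FOLLOW(<expr>) = { $, 'if', ;, id }.

{ $, 'if', ;, id }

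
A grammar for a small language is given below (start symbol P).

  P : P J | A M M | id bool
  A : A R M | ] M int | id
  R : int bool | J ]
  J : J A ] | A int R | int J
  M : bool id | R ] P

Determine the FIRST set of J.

From J : J A ]: add FIRST(J) = { ], id, int }.
From J : A int R: add FIRST(A) = { ], id }.
J : int J contributes {int}.
Union: FIRST(J) = { ], id, int }.

{ ], id, int }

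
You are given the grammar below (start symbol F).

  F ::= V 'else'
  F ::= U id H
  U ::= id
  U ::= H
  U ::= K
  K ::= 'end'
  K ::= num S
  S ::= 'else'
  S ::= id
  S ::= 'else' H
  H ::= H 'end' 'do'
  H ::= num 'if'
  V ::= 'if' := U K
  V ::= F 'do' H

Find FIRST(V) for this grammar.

{ 'end', 'if', id, num }

V ::= 'if' := U K contributes {'if'}.
From V ::= F 'do' H: add FIRST(F) = { 'end', 'if', id, num }.
Union: FIRST(V) = { 'end', 'if', id, num }.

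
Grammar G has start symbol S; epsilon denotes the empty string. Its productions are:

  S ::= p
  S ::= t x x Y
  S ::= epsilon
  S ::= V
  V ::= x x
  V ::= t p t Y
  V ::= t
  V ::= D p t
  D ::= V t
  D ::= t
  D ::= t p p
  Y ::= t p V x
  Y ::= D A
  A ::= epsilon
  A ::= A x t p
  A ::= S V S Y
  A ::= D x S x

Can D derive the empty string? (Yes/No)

No

Nullable nonterminals: A, S.
No production of D has an RHS whose symbols are all nullable, so D is not nullable.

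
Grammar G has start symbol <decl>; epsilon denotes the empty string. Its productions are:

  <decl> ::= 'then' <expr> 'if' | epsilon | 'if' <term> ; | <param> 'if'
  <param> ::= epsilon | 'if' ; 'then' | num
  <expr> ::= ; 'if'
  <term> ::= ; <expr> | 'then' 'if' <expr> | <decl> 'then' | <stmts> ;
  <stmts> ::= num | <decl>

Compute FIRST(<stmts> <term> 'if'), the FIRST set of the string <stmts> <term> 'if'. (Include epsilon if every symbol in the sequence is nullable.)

{ 'if', 'then', ;, num }

Add FIRST(<stmts>)\{epsilon} = { 'if', 'then', num }; <stmts> is nullable, continue.
Add FIRST(<term>) = { 'if', 'then', ;, num }; <term> is not nullable, stop.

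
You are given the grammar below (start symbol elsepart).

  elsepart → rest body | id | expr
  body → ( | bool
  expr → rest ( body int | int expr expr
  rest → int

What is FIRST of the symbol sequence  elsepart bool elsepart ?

Add FIRST(elsepart) = { id, int }; elsepart is not nullable, stop.

{ id, int }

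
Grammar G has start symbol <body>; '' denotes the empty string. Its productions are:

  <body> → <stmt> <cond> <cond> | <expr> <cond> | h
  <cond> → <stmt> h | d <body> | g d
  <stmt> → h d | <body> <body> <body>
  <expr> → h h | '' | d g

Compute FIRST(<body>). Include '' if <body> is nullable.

From <body> → <stmt> <cond> <cond>: add FIRST(<stmt>) = { d, g, h }.
From <body> → <expr> <cond>: <expr> nullable, take FIRST(<expr>) ∪ FIRST(<cond>) = { d, g, h }.
<body> → h contributes {h}.
Union: FIRST(<body>) = { d, g, h }.

{ d, g, h }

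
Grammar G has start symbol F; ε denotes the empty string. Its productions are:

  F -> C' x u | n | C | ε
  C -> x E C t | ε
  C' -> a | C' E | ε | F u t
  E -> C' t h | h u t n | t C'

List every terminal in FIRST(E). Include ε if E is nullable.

From E -> C' t h: C' nullable, take FIRST(C') ∪ {t} = { a, h, n, t, u, x }.
E -> h u t n contributes {h}.
E -> t C' contributes {t}.
Union: FIRST(E) = { a, h, n, t, u, x }.

{ a, h, n, t, u, x }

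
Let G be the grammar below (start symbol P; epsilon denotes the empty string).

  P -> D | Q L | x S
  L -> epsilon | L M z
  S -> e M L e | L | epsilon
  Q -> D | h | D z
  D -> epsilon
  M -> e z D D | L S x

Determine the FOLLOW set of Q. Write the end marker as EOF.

In P -> Q L: add FIRST(L)\{epsilon} = { e, x }.
  Since L is nullable, also add FOLLOW(P) = { EOF }.
Union: FOLLOW(Q) = { EOF, e, x }.

{ EOF, e, x }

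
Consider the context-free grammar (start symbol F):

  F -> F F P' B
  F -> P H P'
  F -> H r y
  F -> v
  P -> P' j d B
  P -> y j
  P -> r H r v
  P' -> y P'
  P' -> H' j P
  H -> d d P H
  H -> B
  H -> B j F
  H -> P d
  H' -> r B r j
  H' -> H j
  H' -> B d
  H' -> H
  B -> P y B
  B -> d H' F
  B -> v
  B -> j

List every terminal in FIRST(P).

{ d, j, r, v, y }

From P -> P' j d B: add FIRST(P') = { d, j, r, v, y }.
P -> y j contributes {y}.
P -> r H r v contributes {r}.
Union: FIRST(P) = { d, j, r, v, y }.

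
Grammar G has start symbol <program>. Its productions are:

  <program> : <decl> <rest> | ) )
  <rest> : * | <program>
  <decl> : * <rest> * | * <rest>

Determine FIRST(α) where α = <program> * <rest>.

{ ), * }

Add FIRST(<program>) = { ), * }; <program> is not nullable, stop.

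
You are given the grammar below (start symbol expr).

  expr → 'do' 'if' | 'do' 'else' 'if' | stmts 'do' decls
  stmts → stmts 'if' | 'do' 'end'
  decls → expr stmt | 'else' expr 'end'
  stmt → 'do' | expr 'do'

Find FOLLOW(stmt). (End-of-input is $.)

{ $, 'do', 'end' }

In decls → expr stmt: stmt is at the end, add FOLLOW(decls) = { $, 'do', 'end' }.
Union: FOLLOW(stmt) = { $, 'do', 'end' }.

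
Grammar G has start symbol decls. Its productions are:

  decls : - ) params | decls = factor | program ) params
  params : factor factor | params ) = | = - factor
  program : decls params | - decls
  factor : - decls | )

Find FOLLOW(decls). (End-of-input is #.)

decls is the start symbol, so # ∈ FOLLOW(decls).
In decls : decls = factor: add FIRST(= factor) = { = }.
In program : decls params: add FIRST(params) = { ), -, = }.
In program : - decls: decls is at the end, add FOLLOW(program) = { ) }.
In factor : - decls: decls is at the end, add FOLLOW(factor) = { #, ), -, = }.
Union: FOLLOW(decls) = { #, ), -, = }.

{ #, ), -, = }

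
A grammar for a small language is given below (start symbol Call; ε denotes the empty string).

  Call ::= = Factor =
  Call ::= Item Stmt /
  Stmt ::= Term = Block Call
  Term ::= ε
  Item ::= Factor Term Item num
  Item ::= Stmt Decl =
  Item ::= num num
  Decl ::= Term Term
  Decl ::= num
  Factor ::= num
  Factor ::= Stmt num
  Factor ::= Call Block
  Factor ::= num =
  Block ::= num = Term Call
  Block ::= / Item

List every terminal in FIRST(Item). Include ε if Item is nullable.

{ =, num }

From Item ::= Factor Term Item num: add FIRST(Factor) = { =, num }.
From Item ::= Stmt Decl =: add FIRST(Stmt) = { = }.
Item ::= num num contributes {num}.
Union: FIRST(Item) = { =, num }.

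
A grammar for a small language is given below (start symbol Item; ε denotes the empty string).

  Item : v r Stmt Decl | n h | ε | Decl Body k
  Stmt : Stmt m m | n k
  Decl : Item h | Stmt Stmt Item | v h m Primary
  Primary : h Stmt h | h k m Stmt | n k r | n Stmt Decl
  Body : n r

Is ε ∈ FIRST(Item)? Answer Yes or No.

Yes

Item has an ε-production, so Item ⇒ ε.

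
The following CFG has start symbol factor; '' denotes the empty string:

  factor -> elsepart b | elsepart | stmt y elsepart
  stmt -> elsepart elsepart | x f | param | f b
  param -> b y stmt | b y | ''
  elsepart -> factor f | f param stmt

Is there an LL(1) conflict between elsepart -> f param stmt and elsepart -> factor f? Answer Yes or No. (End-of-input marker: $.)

Yes

FIRST(f param stmt) = { f } and FIRST(factor f) = { b, f, x, y }.
Both contain f, so the two alternatives are not disjoint — LL(1) conflict.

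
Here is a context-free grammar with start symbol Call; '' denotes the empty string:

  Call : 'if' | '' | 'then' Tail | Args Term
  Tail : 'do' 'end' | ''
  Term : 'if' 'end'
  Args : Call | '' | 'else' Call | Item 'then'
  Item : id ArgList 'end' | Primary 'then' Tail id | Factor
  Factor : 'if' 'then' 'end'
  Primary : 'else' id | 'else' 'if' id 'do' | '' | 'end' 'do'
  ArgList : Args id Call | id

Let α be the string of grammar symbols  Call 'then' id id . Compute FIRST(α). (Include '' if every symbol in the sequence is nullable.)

{ 'else', 'end', 'if', 'then', id }

Add FIRST(Call)\{''} = { 'else', 'end', 'if', 'then', id }; Call is nullable, continue.
'then' is a terminal; add {'then'} and stop.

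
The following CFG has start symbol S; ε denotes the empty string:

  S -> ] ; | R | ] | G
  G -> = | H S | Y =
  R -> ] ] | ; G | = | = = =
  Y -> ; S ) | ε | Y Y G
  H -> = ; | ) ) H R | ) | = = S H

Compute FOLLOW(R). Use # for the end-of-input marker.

In S -> R: R is at the end, add FOLLOW(S) = { #, ), ;, =, ] }.
In H -> ) ) H R: R is at the end, add FOLLOW(H) = { ), ;, =, ] }.
Union: FOLLOW(R) = { #, ), ;, =, ] }.

{ #, ), ;, =, ] }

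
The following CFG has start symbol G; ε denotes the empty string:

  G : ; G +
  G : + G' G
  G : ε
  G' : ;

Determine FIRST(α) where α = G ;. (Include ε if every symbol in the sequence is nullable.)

Add FIRST(G)\{ε} = { +, ; }; G is nullable, continue.
; is a terminal; add {;} and stop.

{ +, ; }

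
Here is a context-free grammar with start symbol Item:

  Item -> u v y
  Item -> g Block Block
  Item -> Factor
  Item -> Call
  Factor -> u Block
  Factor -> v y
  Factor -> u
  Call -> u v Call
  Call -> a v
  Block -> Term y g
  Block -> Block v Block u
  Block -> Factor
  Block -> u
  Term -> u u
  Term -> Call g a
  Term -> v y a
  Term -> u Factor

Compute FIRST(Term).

{ a, u, v }

Term -> u u contributes {u}.
From Term -> Call g a: add FIRST(Call) = { a, u }.
Term -> v y a contributes {v}.
Term -> u Factor contributes {u}.
Union: FIRST(Term) = { a, u, v }.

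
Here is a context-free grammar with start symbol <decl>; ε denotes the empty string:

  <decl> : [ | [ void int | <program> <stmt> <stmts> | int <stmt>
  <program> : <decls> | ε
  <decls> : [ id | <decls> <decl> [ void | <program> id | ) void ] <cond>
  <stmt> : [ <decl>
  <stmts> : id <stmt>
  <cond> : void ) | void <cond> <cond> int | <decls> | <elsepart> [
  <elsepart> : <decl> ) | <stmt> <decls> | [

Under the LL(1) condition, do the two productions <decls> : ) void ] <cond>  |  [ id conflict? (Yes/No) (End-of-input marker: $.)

FIRST() void ] <cond>) = { ) } and FIRST([ id) = { [ }.
The FIRST sets are disjoint and neither alternative is nullable — no conflict.

No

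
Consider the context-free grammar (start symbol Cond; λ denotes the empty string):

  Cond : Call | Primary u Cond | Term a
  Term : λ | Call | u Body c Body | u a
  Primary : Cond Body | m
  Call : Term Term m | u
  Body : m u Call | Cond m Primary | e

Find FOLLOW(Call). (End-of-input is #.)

{ #, a, c, e, m, u }

In Cond : Call: Call is at the end, add FOLLOW(Cond) = { #, a, e, m, u }.
In Term : Call: Call is at the end, add FOLLOW(Term) = { a, m, u }.
In Body : m u Call: Call is at the end, add FOLLOW(Body) = { a, c, m, u }.
Union: FOLLOW(Call) = { #, a, c, e, m, u }.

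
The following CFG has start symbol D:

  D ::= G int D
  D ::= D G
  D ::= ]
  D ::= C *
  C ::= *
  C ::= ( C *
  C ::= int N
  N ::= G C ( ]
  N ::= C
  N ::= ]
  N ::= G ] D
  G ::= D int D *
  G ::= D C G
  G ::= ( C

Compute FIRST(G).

{ (, *, ], int }

From G ::= D int D *: add FIRST(D) = { (, *, ], int }.
From G ::= D C G: add FIRST(D) = { (, *, ], int }.
G ::= ( C contributes {(}.
Union: FIRST(G) = { (, *, ], int }.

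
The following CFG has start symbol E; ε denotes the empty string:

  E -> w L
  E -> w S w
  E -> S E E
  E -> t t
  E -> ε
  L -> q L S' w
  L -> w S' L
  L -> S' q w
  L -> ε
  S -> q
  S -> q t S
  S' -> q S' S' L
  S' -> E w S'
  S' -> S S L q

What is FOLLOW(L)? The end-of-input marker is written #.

{ #, q, t, w }

In E -> w L: L is at the end, add FOLLOW(E) = { #, q, t, w }.
In L -> q L S' w: add FIRST(S' w) = { q, t, w }.
In L -> w S' L: L is at the end, add FOLLOW(L) = { #, q, t, w }.
In S' -> q S' S' L: L is at the end, add FOLLOW(S') = { #, q, t, w }.
In S' -> S S L q: add FIRST(q) = { q }.
Union: FOLLOW(L) = { #, q, t, w }.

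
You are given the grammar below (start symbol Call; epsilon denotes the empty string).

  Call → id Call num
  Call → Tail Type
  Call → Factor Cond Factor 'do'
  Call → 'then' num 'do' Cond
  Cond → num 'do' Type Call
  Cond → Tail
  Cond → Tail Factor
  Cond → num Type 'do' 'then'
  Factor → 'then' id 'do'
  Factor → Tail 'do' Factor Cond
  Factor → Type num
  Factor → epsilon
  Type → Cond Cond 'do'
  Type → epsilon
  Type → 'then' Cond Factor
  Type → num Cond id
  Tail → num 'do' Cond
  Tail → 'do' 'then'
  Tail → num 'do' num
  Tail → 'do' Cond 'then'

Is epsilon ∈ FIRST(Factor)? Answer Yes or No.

Yes

Factor has an epsilon-production, so Factor ⇒ epsilon.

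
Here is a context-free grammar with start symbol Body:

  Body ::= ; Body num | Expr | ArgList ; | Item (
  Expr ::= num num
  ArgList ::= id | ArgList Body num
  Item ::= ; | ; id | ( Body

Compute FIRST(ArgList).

ArgList ::= id contributes {id}.
From ArgList ::= ArgList Body num: add FIRST(ArgList) = { id }.
Union: FIRST(ArgList) = { id }.

{ id }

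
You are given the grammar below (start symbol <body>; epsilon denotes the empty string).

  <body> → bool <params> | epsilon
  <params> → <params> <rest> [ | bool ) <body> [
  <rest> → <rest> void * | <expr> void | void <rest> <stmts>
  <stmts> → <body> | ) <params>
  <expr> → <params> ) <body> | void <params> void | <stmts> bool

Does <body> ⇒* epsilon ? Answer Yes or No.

Yes

<body> has an epsilon-production, so <body> ⇒ epsilon.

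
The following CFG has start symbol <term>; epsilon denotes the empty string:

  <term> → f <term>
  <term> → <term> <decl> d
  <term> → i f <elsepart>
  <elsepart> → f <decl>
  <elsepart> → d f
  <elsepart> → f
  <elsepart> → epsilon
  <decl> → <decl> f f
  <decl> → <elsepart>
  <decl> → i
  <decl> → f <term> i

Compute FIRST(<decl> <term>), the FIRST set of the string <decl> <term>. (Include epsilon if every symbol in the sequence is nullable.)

{ d, f, i }

Add FIRST(<decl>)\{epsilon} = { d, f, i }; <decl> is nullable, continue.
Add FIRST(<term>) = { f, i }; <term> is not nullable, stop.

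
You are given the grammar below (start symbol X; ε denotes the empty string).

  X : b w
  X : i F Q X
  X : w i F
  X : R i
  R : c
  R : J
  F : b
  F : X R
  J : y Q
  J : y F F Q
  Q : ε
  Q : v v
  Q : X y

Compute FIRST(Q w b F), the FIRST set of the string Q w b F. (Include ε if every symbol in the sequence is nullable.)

{ b, c, i, v, w, y }

Add FIRST(Q)\{ε} = { b, c, i, v, w, y }; Q is nullable, continue.
w is a terminal; add {w} and stop.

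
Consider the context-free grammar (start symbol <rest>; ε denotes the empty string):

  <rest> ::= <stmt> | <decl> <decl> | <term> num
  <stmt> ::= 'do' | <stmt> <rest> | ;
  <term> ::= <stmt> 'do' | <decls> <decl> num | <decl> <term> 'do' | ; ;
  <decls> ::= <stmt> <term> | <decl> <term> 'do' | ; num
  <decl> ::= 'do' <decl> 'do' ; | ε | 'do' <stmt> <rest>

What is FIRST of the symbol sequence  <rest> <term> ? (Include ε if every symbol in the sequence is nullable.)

Add FIRST(<rest>)\{ε} = { 'do', ; }; <rest> is nullable, continue.
Add FIRST(<term>) = { 'do', ; }; <term> is not nullable, stop.

{ 'do', ; }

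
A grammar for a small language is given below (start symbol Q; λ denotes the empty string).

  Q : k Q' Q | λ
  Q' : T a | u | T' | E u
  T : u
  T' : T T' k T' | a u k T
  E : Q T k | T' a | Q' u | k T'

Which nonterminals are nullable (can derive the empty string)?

{ Q }

Directly nullable (have an λ-production): Q.
No other nonterminal has a production whose RHS symbols are all nullable.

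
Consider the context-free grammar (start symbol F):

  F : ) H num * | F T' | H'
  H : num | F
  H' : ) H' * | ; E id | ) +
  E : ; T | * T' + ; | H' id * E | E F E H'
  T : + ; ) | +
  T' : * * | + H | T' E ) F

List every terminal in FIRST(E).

{ ), *, ; }

E : ; T contributes {;}.
E : * T' + ; contributes {*}.
From E : H' id * E: add FIRST(H') = { ), ; }.
From E : E F E H': add FIRST(E) = { ), *, ; }.
Union: FIRST(E) = { ), *, ; }.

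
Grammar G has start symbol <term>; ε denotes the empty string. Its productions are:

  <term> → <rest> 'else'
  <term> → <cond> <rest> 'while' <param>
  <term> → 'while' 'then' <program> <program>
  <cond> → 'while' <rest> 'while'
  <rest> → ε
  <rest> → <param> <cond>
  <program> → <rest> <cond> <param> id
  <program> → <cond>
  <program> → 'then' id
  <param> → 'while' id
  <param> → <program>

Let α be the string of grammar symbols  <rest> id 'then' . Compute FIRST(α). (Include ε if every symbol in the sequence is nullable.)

{ 'then', 'while', id }

Add FIRST(<rest>)\{ε} = { 'then', 'while' }; <rest> is nullable, continue.
id is a terminal; add {id} and stop.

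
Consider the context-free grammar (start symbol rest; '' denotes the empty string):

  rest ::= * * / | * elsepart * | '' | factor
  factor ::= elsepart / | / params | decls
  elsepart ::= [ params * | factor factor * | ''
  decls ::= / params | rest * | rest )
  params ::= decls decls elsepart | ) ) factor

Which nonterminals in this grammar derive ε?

{ elsepart, rest }

Directly nullable (have an ''-production): rest, elsepart.
No other nonterminal has a production whose RHS symbols are all nullable.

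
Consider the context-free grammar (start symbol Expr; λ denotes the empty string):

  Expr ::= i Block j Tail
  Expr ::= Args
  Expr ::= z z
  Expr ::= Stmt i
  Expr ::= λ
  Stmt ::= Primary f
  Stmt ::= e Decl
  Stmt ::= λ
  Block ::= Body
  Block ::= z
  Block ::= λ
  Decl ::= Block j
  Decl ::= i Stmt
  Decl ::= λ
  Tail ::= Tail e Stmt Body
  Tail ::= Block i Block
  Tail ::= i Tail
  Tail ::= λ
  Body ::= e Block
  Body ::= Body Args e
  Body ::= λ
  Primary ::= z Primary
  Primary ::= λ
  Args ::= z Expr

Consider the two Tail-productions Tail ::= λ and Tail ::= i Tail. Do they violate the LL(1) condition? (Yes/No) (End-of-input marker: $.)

FIRST(λ) = { λ } and FIRST(i Tail) = { i }.
The first is nullable but FOLLOW(Tail) = { $, e } is disjoint from FIRST of the second.

No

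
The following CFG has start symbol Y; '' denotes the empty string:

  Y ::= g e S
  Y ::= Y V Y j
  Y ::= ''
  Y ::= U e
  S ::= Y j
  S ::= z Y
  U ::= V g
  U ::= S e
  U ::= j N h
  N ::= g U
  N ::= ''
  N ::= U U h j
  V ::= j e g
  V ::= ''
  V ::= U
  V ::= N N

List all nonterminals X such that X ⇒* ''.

Directly nullable (have an ''-production): Y, N, V.
No other nonterminal has a production whose RHS symbols are all nullable.

{ N, V, Y }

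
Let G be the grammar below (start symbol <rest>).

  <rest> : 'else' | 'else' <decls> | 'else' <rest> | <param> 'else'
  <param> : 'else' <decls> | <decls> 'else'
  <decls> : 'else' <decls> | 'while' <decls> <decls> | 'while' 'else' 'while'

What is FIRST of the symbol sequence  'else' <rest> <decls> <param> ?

'else' is a terminal; add {'else'} and stop.

{ 'else' }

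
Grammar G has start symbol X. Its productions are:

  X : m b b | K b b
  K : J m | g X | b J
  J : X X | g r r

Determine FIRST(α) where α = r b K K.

{ r }

r is a terminal; add {r} and stop.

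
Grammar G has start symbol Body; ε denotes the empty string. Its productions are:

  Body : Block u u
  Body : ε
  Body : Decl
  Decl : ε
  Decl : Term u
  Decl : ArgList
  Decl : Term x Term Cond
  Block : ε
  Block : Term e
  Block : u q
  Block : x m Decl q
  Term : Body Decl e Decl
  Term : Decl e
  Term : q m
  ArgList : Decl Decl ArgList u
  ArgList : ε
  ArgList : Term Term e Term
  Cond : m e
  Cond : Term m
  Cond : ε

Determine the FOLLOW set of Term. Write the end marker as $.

In Decl : Term u: add FIRST(u) = { u }.
In Decl : Term x Term Cond: add FIRST(x Term Cond) = { x }.
In Decl : Term x Term Cond: add FIRST(Cond)\{ε} = { e, m, q, u, x }.
  Since Cond is nullable, also add FOLLOW(Decl) = { $, e, m, q, u, x }.
In Block : Term e: add FIRST(e) = { e }.
In ArgList : Term Term e Term: add FIRST(Term e Term) = { e, q, u, x }.
In ArgList : Term Term e Term: add FIRST(e Term) = { e }.
In ArgList : Term Term e Term: Term is at the end, add FOLLOW(ArgList) = { $, e, m, q, u, x }.
In Cond : Term m: add FIRST(m) = { m }.
Union: FOLLOW(Term) = { $, e, m, q, u, x }.

{ $, e, m, q, u, x }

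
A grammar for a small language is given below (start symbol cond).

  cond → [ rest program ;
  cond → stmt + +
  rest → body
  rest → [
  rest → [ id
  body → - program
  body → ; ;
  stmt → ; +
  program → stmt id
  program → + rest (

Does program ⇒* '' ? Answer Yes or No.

No

No nonterminal in this grammar is nullable.
No production of program has an RHS whose symbols are all nullable, so program is not nullable.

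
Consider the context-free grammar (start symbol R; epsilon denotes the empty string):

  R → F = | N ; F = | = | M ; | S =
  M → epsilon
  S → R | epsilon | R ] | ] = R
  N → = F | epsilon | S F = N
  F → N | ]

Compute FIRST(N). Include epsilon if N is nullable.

N → = F contributes {=}.
N → epsilon contributes epsilon.
From N → S F = N: S, F nullable, take FIRST(S) ∪ FIRST(F) ∪ {=} = { ;, =, ] }.
Union: FIRST(N) = { ;, =, ], epsilon }.

{ ;, =, ], epsilon }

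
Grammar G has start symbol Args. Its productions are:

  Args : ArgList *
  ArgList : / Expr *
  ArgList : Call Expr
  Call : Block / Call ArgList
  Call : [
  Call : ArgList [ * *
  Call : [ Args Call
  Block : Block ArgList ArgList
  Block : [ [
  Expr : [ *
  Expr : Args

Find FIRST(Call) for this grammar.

{ /, [ }

From Call : Block / Call ArgList: add FIRST(Block) = { [ }.
Call : [ contributes {[}.
From Call : ArgList [ * *: add FIRST(ArgList) = { /, [ }.
Call : [ Args Call contributes {[}.
Union: FIRST(Call) = { /, [ }.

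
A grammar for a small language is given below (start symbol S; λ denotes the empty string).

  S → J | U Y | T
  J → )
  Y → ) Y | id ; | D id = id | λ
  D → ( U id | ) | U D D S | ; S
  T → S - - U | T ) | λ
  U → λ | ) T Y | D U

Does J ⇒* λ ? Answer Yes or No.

Nullable nonterminals: S, T, U, Y.
No production of J has an RHS whose symbols are all nullable, so J is not nullable.

No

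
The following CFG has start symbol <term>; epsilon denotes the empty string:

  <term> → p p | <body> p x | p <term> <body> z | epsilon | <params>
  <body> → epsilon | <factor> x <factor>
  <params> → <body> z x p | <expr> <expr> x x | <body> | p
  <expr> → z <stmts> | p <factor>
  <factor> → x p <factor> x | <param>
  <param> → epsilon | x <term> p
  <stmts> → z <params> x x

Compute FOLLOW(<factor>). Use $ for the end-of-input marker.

{ $, p, x, z }

In <body> → <factor> x <factor>: add FIRST(x <factor>) = { x }.
In <body> → <factor> x <factor>: <factor> is at the end, add FOLLOW(<body>) = { $, p, x, z }.
In <expr> → p <factor>: <factor> is at the end, add FOLLOW(<expr>) = { p, x, z }.
In <factor> → x p <factor> x: add FIRST(x) = { x }.
Union: FOLLOW(<factor>) = { $, p, x, z }.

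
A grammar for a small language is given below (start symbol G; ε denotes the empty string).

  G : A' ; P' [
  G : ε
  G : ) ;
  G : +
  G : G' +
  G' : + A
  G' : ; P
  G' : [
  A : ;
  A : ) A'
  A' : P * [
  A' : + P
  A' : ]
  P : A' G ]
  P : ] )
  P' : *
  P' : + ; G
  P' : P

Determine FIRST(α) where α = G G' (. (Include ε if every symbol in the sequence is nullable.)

Add FIRST(G)\{ε} = { ), +, ;, [, ] }; G is nullable, continue.
Add FIRST(G') = { +, ;, [ }; G' is not nullable, stop.

{ ), +, ;, [, ] }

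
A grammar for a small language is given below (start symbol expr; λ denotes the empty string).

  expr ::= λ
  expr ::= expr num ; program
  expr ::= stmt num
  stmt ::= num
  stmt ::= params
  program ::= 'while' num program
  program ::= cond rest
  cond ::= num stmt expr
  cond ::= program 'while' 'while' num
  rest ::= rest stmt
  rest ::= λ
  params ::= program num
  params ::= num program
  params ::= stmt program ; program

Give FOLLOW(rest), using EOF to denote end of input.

In program ::= cond rest: rest is at the end, add FOLLOW(program) = { EOF, 'while', ;, num }.
In rest ::= rest stmt: add FIRST(stmt) = { 'while', num }.
Union: FOLLOW(rest) = { EOF, 'while', ;, num }.

{ EOF, 'while', ;, num }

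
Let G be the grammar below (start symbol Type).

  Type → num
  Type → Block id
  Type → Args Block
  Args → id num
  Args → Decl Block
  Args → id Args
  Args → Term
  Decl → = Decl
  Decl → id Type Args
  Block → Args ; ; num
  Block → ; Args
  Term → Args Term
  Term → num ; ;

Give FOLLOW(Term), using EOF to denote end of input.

{ EOF, ;, =, id, num }

In Args → Term: Term is at the end, add FOLLOW(Args) = { EOF, ;, =, id, num }.
In Term → Args Term: Term is at the end, add FOLLOW(Term) = { EOF, ;, =, id, num }.
Union: FOLLOW(Term) = { EOF, ;, =, id, num }.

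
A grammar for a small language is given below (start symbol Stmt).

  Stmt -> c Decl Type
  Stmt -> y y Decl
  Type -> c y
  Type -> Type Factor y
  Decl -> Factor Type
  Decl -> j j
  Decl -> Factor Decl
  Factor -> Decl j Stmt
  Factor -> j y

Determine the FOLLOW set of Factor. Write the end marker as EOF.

In Type -> Type Factor y: add FIRST(y) = { y }.
In Decl -> Factor Type: add FIRST(Type) = { c }.
In Decl -> Factor Decl: add FIRST(Decl) = { j }.
Union: FOLLOW(Factor) = { c, j, y }.

{ c, j, y }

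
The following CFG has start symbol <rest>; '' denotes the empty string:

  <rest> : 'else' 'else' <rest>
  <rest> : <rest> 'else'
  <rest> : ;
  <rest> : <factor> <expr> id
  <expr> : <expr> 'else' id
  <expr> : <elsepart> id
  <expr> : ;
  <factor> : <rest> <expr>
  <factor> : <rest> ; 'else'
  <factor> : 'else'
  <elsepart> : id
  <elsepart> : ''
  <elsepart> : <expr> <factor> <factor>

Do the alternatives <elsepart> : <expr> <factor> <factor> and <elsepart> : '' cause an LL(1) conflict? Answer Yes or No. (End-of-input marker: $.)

FIRST(<expr> <factor> <factor>) = { ;, id } and FIRST('') = { '' }.
The second alternative is nullable and FOLLOW(<elsepart>) = { id } shares id with FIRST of the first — conflict.

Yes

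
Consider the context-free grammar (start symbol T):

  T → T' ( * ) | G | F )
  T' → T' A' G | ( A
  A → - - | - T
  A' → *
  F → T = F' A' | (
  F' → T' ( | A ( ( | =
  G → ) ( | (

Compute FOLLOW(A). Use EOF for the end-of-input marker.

{ (, * }

In T' → ( A: A is at the end, add FOLLOW(T') = { (, * }.
In F' → A ( (: add FIRST(( () = { ( }.
Union: FOLLOW(A) = { (, * }.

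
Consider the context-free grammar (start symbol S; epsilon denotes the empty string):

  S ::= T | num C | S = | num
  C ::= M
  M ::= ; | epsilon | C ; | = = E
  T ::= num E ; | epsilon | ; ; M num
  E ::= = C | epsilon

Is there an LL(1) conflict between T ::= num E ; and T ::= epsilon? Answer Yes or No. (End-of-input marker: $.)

FIRST(num E ;) = { num } and FIRST(epsilon) = { epsilon }.
The second is nullable but FOLLOW(T) = { $, = } is disjoint from FIRST of the first.

No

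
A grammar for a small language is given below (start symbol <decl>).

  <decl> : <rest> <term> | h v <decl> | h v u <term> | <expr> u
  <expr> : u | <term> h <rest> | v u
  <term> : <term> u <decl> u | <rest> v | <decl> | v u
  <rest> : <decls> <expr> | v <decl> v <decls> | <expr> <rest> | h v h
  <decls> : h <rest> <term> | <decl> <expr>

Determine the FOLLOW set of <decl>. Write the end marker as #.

{ #, h, u, v }

<decl> is the start symbol, so # ∈ FOLLOW(<decl>).
In <decl> : h v <decl>: <decl> is at the end, add FOLLOW(<decl>) = { #, h, u, v }.
In <term> : <term> u <decl> u: add FIRST(u) = { u }.
In <term> : <decl>: <decl> is at the end, add FOLLOW(<term>) = { #, h, u, v }.
In <rest> : v <decl> v <decls>: add FIRST(v <decls>) = { v }.
In <decls> : <decl> <expr>: add FIRST(<expr>) = { h, u, v }.
Union: FOLLOW(<decl>) = { #, h, u, v }.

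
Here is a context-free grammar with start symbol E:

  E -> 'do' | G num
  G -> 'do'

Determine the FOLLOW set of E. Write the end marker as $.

{ $ }

E is the start symbol, so $ ∈ FOLLOW(E).
Union: FOLLOW(E) = { $ }.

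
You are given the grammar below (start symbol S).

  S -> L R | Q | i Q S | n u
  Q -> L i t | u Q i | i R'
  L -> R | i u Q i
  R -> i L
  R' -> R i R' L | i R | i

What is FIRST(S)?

{ i, n, u }

From S -> L R: add FIRST(L) = { i }.
From S -> Q: add FIRST(Q) = { i, u }.
S -> i Q S contributes {i}.
S -> n u contributes {n}.
Union: FIRST(S) = { i, n, u }.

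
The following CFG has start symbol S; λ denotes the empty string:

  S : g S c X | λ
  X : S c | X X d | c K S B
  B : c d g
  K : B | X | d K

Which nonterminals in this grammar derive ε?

{ S }

Directly nullable (have an λ-production): S.
No other nonterminal has a production whose RHS symbols are all nullable.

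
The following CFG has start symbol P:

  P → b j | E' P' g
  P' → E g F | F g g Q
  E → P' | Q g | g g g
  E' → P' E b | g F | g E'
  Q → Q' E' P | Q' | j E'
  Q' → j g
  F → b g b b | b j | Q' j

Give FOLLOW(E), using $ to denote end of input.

{ b, g }

In P' → E g F: add FIRST(g F) = { g }.
In E' → P' E b: add FIRST(b) = { b }.
Union: FOLLOW(E) = { b, g }.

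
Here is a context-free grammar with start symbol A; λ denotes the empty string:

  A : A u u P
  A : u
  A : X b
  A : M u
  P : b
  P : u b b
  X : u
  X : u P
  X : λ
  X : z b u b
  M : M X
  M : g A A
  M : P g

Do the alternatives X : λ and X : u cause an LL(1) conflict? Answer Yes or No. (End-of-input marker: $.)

Yes

FIRST(λ) = { λ } and FIRST(u) = { u }.
The first alternative is nullable and FOLLOW(X) = { b, u, z } shares u with FIRST of the second — conflict.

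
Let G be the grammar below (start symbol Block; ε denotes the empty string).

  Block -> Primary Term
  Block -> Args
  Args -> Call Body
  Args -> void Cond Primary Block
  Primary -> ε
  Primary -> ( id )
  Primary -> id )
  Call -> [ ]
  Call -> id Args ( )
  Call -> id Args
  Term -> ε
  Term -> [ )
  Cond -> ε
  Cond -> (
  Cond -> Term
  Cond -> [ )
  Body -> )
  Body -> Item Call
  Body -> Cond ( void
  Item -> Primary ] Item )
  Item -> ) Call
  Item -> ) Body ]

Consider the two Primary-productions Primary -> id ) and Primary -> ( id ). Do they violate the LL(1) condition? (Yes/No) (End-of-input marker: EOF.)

FIRST(id )) = { id } and FIRST(( id )) = { ( }.
The FIRST sets are disjoint and neither alternative is nullable — no conflict.

No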